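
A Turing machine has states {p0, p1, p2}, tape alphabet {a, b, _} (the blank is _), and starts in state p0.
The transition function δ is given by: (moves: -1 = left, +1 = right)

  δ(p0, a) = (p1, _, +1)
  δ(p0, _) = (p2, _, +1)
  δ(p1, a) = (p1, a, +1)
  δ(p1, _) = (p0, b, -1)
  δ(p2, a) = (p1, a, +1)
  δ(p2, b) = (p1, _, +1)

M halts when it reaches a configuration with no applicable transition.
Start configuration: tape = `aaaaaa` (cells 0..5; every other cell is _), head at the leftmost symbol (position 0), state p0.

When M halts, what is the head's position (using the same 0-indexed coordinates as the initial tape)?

p0 | [a]aaaaa_   read a → write _, move +1, go to p1
p1 | _[a]aaaa_   read a → write a, move +1, go to p1
p1 | _a[a]aaa_   read a → write a, move +1, go to p1
p1 | _aa[a]aa_   read a → write a, move +1, go to p1
p1 | _aaa[a]a_   read a → write a, move +1, go to p1
p1 | _aaaa[a]_   read a → write a, move +1, go to p1
p1 | _aaaaa[_]   read _ → write b, move -1, go to p0
p0 | _aaaa[a]b   read a → write _, move +1, go to p1
p1 | _aaaa_[b]
At halt the head is at cell 6.

6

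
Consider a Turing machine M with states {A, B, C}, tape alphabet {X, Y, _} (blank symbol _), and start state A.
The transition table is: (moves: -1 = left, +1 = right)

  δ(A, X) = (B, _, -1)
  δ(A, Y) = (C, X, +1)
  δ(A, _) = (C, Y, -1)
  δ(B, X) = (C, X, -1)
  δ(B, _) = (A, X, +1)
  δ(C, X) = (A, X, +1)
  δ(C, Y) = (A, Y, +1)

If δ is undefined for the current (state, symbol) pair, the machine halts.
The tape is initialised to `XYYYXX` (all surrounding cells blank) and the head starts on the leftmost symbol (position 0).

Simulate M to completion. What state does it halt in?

A | _[X]YYYXX   read X → write _, move -1, go to B
B | [_]_YYYXX   read _ → write X, move +1, go to A
A | X[_]YYYXX   read _ → write Y, move -1, go to C
C | [X]YYYYXX   read X → write X, move +1, go to A
A | X[Y]YYYXX   read Y → write X, move +1, go to C
C | XX[Y]YYXX   read Y → write Y, move +1, go to A
A | XXY[Y]YXX   read Y → write X, move +1, go to C
C | XXYX[Y]XX   read Y → write Y, move +1, go to A
A | XXYXY[X]X   read X → write _, move -1, go to B
B | XXYX[Y]_X
No transition is defined for (B, Y); M halts in state B.

B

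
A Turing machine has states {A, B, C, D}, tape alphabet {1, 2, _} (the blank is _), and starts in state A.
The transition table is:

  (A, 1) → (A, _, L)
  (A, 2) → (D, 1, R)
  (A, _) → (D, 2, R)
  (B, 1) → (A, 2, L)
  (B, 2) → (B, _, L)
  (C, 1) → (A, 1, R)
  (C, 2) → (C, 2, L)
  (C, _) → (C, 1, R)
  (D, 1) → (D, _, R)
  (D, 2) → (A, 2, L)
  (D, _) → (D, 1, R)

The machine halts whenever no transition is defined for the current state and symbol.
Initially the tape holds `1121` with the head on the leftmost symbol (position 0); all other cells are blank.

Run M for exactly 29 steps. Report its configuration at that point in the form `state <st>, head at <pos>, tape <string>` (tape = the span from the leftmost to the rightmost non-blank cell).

state=A head=0 tape=__[1]121   (A,1)→(A,_,L)
state=A head=-1 tape=_[_]_121   (A,_)→(D,2,R)
state=D head=0 tape=_2[_]121   (D,_)→(D,1,R)
state=D head=1 tape=_21[1]21   (D,1)→(D,_,R)
state=D head=2 tape=_21_[2]1   (D,2)→(A,2,L)
state=A head=1 tape=_21[_]21   (A,_)→(D,2,R)
state=D head=2 tape=_212[2]1   (D,2)→(A,2,L)
state=A head=1 tape=_21[2]21   (A,2)→(D,1,R)
state=D head=2 tape=_211[2]1   (D,2)→(A,2,L)
state=A head=1 tape=_21[1]21   (A,1)→(A,_,L)
state=A head=0 tape=_2[1]_21   (A,1)→(A,_,L)
state=A head=-1 tape=_[2]__21   (A,2)→(D,1,R)
state=D head=0 tape=_1[_]_21   (D,_)→(D,1,R)
state=D head=1 tape=_11[_]21   (D,_)→(D,1,R)
state=D head=2 tape=_111[2]1   (D,2)→(A,2,L)
state=A head=1 tape=_11[1]21   (A,1)→(A,_,L)
state=A head=0 tape=_1[1]_21   (A,1)→(A,_,L)
state=A head=-1 tape=_[1]__21   (A,1)→(A,_,L)
state=A head=-2 tape=[_]___21   (A,_)→(D,2,R)
state=D head=-1 tape=2[_]__21   (D,_)→(D,1,R)
state=D head=0 tape=21[_]_21   (D,_)→(D,1,R)
state=D head=1 tape=211[_]21   (D,_)→(D,1,R)
state=D head=2 tape=2111[2]1   (D,2)→(A,2,L)
state=A head=1 tape=211[1]21   (A,1)→(A,_,L)
state=A head=0 tape=21[1]_21   (A,1)→(A,_,L)
state=A head=-1 tape=2[1]__21   (A,1)→(A,_,L)
state=A head=-2 tape=[2]___21   (A,2)→(D,1,R)
state=D head=-1 tape=1[_]__21   (D,_)→(D,1,R)
state=D head=0 tape=11[_]_21   (D,_)→(D,1,R)
state=D head=1 tape=111[_]21
After 29 steps: state D, head at 1, tape 111_21.

state D, head at 1, tape 111_21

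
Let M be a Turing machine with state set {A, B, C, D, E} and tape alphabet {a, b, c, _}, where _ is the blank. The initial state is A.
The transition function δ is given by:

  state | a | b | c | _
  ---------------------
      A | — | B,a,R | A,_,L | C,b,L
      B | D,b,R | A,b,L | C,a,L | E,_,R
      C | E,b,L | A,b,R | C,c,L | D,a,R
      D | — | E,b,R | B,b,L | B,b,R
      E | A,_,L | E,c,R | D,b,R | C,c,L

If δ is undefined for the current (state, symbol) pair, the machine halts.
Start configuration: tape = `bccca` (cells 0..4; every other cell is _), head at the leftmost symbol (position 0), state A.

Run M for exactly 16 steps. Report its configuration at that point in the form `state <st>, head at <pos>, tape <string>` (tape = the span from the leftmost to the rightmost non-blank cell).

state B, head at 0, tape baabcca

state=A head=0 tape=__[b]ccca   (A,b)→(B,a,R)
state=B head=1 tape=__a[c]cca   (B,c)→(C,a,L)
state=C head=0 tape=__[a]acca   (C,a)→(E,b,L)
state=E head=-1 tape=_[_]bacca   (E,_)→(C,c,L)
state=C head=-2 tape=[_]cbacca   (C,_)→(D,a,R)
state=D head=-1 tape=a[c]bacca   (D,c)→(B,b,L)
state=B head=-2 tape=[a]bbacca   (B,a)→(D,b,R)
state=D head=-1 tape=b[b]bacca   (D,b)→(E,b,R)
state=E head=0 tape=bb[b]acca   (E,b)→(E,c,R)
state=E head=1 tape=bbc[a]cca   (E,a)→(A,_,L)
state=A head=0 tape=bb[c]_cca   (A,c)→(A,_,L)
state=A head=-1 tape=b[b]__cca   (A,b)→(B,a,R)
state=B head=0 tape=ba[_]_cca   (B,_)→(E,_,R)
state=E head=1 tape=ba_[_]cca   (E,_)→(C,c,L)
state=C head=0 tape=ba[_]ccca   (C,_)→(D,a,R)
state=D head=1 tape=baa[c]cca   (D,c)→(B,b,L)
state=B head=0 tape=ba[a]bcca
After 16 steps: state B, head at 0, tape baabcca.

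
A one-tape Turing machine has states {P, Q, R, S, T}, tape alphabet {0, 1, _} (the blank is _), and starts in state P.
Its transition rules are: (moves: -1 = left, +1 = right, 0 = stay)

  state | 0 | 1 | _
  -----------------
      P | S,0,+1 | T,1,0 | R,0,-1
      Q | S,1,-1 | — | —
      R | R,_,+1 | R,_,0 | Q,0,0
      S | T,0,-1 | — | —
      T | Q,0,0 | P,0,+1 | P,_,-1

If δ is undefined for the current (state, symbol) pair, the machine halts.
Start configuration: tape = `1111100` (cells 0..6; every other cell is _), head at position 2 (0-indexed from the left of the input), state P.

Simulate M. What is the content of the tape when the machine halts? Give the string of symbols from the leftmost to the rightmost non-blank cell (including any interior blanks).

1001010

P | 11[1]1100   read 1 → write 1, move 0, go to T
T | 11[1]1100   read 1 → write 0, move +1, go to P
P | 110[1]100   read 1 → write 1, move 0, go to T
T | 110[1]100   read 1 → write 0, move +1, go to P
P | 1100[1]00   read 1 → write 1, move 0, go to T
T | 1100[1]00   read 1 → write 0, move +1, go to P
P | 11000[0]0   read 0 → write 0, move +1, go to S
S | 110000[0]   read 0 → write 0, move -1, go to T
T | 11000[0]0   read 0 → write 0, move 0, go to Q
Q | 11000[0]0   read 0 → write 1, move -1, go to S
S | 1100[0]10   read 0 → write 0, move -1, go to T
T | 110[0]010   read 0 → write 0, move 0, go to Q
Q | 110[0]010   read 0 → write 1, move -1, go to S
S | 11[0]1010   read 0 → write 0, move -1, go to T
T | 1[1]01010   read 1 → write 0, move +1, go to P
P | 10[0]1010   read 0 → write 0, move +1, go to S
S | 100[1]010
The non-blank tape span at halt is 1001010.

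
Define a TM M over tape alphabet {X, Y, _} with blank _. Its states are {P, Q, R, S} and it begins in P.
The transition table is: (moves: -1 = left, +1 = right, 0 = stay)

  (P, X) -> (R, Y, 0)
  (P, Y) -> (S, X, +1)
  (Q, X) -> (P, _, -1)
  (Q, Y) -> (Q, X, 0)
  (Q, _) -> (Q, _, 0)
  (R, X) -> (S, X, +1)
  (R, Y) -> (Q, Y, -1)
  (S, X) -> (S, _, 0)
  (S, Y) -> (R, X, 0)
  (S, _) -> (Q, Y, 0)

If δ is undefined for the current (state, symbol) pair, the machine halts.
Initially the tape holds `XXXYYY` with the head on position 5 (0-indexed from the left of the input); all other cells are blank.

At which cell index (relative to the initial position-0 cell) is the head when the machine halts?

-1

P | _XXXYY[Y]_   read Y → write X, move +1, go to S
S | _XXXYYX[_]   read _ → write Y, move 0, go to Q
Q | _XXXYYX[Y]   read Y → write X, move 0, go to Q
Q | _XXXYYX[X]   read X → write _, move -1, go to P
P | _XXXYY[X]_   read X → write Y, move 0, go to R
R | _XXXYY[Y]_   read Y → write Y, move -1, go to Q
Q | _XXXY[Y]Y_   read Y → write X, move 0, go to Q
Q | _XXXY[X]Y_   read X → write _, move -1, go to P
P | _XXX[Y]_Y_   read Y → write X, move +1, go to S
S | _XXXX[_]Y_   read _ → write Y, move 0, go to Q
Q | _XXXX[Y]Y_   read Y → write X, move 0, go to Q
Q | _XXXX[X]Y_   read X → write _, move -1, go to P
P | _XXX[X]_Y_   read X → write Y, move 0, go to R
R | _XXX[Y]_Y_   read Y → write Y, move -1, go to Q
Q | _XX[X]Y_Y_   read X → write _, move -1, go to P
P | _X[X]_Y_Y_   read X → write Y, move 0, go to R
R | _X[Y]_Y_Y_   read Y → write Y, move -1, go to Q
Q | _[X]Y_Y_Y_   read X → write _, move -1, go to P
P | [_]_Y_Y_Y_
At halt the head is at cell -1.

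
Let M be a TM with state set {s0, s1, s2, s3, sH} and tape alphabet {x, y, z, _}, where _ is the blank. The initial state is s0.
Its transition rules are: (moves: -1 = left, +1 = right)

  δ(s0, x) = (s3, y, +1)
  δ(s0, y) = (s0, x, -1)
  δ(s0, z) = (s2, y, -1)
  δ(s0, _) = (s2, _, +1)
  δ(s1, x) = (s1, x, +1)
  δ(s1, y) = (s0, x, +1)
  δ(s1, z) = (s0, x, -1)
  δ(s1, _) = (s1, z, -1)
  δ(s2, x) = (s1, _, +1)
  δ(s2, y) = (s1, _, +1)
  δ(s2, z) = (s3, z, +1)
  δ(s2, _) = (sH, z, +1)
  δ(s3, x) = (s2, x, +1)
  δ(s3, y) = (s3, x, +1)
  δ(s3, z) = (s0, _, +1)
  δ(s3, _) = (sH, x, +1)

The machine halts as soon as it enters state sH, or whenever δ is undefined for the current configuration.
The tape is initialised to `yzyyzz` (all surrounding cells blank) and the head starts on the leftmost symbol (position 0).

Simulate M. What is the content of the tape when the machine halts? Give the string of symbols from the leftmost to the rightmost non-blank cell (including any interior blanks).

yxz__z

state=s0 head=0 tape=_[y]zyyzz___   (s0,y)→(s0,x,-1)
state=s0 head=-1 tape=[_]xzyyzz___   (s0,_)→(s2,_,+1)
state=s2 head=0 tape=_[x]zyyzz___   (s2,x)→(s1,_,+1)
state=s1 head=1 tape=__[z]yyzz___   (s1,z)→(s0,x,-1)
state=s0 head=0 tape=_[_]xyyzz___   (s0,_)→(s2,_,+1)
state=s2 head=1 tape=__[x]yyzz___   (s2,x)→(s1,_,+1)
state=s1 head=2 tape=___[y]yzz___   (s1,y)→(s0,x,+1)
state=s0 head=3 tape=___x[y]zz___   (s0,y)→(s0,x,-1)
state=s0 head=2 tape=___[x]xzz___   (s0,x)→(s3,y,+1)
state=s3 head=3 tape=___y[x]zz___   (s3,x)→(s2,x,+1)
state=s2 head=4 tape=___yx[z]z___   (s2,z)→(s3,z,+1)
state=s3 head=5 tape=___yxz[z]___   (s3,z)→(s0,_,+1)
state=s0 head=6 tape=___yxz_[_]__   (s0,_)→(s2,_,+1)
state=s2 head=7 tape=___yxz__[_]_   (s2,_)→(sH,z,+1)
state=sH head=8 tape=___yxz__z[_]
The non-blank tape span at halt is yxz__z.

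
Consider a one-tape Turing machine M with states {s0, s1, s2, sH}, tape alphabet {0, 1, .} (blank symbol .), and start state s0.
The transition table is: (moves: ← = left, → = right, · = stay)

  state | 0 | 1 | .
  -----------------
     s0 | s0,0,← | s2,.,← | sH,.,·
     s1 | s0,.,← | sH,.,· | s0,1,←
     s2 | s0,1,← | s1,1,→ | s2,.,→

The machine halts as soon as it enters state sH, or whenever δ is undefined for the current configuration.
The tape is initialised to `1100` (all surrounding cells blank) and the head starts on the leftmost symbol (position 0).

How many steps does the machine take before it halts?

s0 | .[1]100   read 1 → write ., move ←, go to s2
s2 | [.].100   read . → write ., move →, go to s2
s2 | .[.]100   read . → write ., move →, go to s2
s2 | ..[1]00   read 1 → write 1, move →, go to s1
s1 | ..1[0]0   read 0 → write ., move ←, go to s0
s0 | ..[1].0   read 1 → write ., move ←, go to s2
s2 | .[.]..0   read . → write ., move →, go to s2
s2 | ..[.].0   read . → write ., move →, go to s2
s2 | ...[.]0   read . → write ., move →, go to s2
s2 | ....[0]   read 0 → write 1, move ←, go to s0
s0 | ...[.]1   read . → write ., move ·, go to sH
sH | ...[.]1
M halts after 11 transitions.

11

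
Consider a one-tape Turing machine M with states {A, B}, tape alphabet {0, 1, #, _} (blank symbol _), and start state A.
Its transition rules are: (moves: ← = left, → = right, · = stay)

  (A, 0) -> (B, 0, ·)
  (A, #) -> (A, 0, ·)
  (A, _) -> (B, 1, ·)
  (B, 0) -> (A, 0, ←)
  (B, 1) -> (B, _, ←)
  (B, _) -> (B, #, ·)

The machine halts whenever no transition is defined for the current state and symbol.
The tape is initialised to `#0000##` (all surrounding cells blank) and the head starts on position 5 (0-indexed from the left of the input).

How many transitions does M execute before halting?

17

state=A head=5 tape=__#0000[#]#   (A,#)→(A,0,·)
state=A head=5 tape=__#0000[0]#   (A,0)→(B,0,·)
state=B head=5 tape=__#0000[0]#   (B,0)→(A,0,←)
state=A head=4 tape=__#000[0]0#   (A,0)→(B,0,·)
state=B head=4 tape=__#000[0]0#   (B,0)→(A,0,←)
state=A head=3 tape=__#00[0]00#   (A,0)→(B,0,·)
state=B head=3 tape=__#00[0]00#   (B,0)→(A,0,←)
state=A head=2 tape=__#0[0]000#   (A,0)→(B,0,·)
state=B head=2 tape=__#0[0]000#   (B,0)→(A,0,←)
state=A head=1 tape=__#[0]0000#   (A,0)→(B,0,·)
state=B head=1 tape=__#[0]0000#   (B,0)→(A,0,←)
state=A head=0 tape=__[#]00000#   (A,#)→(A,0,·)
state=A head=0 tape=__[0]00000#   (A,0)→(B,0,·)
state=B head=0 tape=__[0]00000#   (B,0)→(A,0,←)
state=A head=-1 tape=_[_]000000#   (A,_)→(B,1,·)
state=B head=-1 tape=_[1]000000#   (B,1)→(B,_,←)
state=B head=-2 tape=[_]_000000#   (B,_)→(B,#,·)
state=B head=-2 tape=[#]_000000#
M halts after 17 transitions.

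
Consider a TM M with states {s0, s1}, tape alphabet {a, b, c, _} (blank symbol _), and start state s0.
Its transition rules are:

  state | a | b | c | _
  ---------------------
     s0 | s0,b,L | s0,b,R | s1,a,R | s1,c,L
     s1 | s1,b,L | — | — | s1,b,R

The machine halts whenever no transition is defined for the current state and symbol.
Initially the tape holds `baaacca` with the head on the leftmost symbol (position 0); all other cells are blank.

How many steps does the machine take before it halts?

11

s0 | [b]aaacca   read b → write b, move R, go to s0
s0 | b[a]aacca   read a → write b, move L, go to s0
s0 | [b]baacca   read b → write b, move R, go to s0
s0 | b[b]aacca   read b → write b, move R, go to s0
s0 | bb[a]acca   read a → write b, move L, go to s0
s0 | b[b]bacca   read b → write b, move R, go to s0
s0 | bb[b]acca   read b → write b, move R, go to s0
s0 | bbb[a]cca   read a → write b, move L, go to s0
s0 | bb[b]bcca   read b → write b, move R, go to s0
s0 | bbb[b]cca   read b → write b, move R, go to s0
s0 | bbbb[c]ca   read c → write a, move R, go to s1
s1 | bbbba[c]a
M halts after 11 transitions.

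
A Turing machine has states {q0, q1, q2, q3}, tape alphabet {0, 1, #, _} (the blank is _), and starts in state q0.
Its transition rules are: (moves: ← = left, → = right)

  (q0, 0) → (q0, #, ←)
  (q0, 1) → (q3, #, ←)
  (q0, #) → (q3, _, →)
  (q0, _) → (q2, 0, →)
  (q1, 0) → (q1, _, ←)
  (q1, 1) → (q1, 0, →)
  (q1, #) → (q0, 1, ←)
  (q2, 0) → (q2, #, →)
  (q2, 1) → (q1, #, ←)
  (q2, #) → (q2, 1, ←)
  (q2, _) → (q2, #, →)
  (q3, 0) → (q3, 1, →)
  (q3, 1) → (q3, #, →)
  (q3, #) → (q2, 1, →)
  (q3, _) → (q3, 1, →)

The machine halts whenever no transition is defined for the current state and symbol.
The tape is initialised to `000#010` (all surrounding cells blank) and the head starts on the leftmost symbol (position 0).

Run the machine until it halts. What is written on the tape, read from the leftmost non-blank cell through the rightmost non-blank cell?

state=q0 head=0 tape=___[0]00#010   (q0,0)→(q0,#,←)
state=q0 head=-1 tape=__[_]#00#010   (q0,_)→(q2,0,→)
state=q2 head=0 tape=__0[#]00#010   (q2,#)→(q2,1,←)
state=q2 head=-1 tape=__[0]100#010   (q2,0)→(q2,#,→)
state=q2 head=0 tape=__#[1]00#010   (q2,1)→(q1,#,←)
state=q1 head=-1 tape=__[#]#00#010   (q1,#)→(q0,1,←)
state=q0 head=-2 tape=_[_]1#00#010   (q0,_)→(q2,0,→)
state=q2 head=-1 tape=_0[1]#00#010   (q2,1)→(q1,#,←)
state=q1 head=-2 tape=_[0]##00#010   (q1,0)→(q1,_,←)
state=q1 head=-3 tape=[_]_##00#010
The non-blank tape span at halt is ##00#010.

##00#010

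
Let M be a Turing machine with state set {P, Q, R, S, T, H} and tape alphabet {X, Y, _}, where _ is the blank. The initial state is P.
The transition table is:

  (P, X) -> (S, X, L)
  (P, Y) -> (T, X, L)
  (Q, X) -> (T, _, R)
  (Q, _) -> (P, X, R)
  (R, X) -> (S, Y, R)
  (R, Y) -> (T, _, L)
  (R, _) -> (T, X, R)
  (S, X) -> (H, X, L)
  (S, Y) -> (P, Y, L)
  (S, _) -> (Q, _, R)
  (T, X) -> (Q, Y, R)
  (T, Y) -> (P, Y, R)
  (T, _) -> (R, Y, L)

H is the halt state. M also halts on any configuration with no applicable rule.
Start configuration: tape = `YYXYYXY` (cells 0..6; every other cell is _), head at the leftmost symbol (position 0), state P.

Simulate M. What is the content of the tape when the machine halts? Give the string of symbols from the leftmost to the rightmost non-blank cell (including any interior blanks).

P | ___[Y]YXYYXY   read Y → write X, move L, go to T
T | __[_]XYXYYXY   read _ → write Y, move L, go to R
R | _[_]YXYXYYXY   read _ → write X, move R, go to T
T | _X[Y]XYXYYXY   read Y → write Y, move R, go to P
P | _XY[X]YXYYXY   read X → write X, move L, go to S
S | _X[Y]XYXYYXY   read Y → write Y, move L, go to P
P | _[X]YXYXYYXY   read X → write X, move L, go to S
S | [_]XYXYXYYXY   read _ → write _, move R, go to Q
Q | _[X]YXYXYYXY   read X → write _, move R, go to T
T | __[Y]XYXYYXY   read Y → write Y, move R, go to P
P | __Y[X]YXYYXY   read X → write X, move L, go to S
S | __[Y]XYXYYXY   read Y → write Y, move L, go to P
P | _[_]YXYXYYXY
The non-blank tape span at halt is YXYXYYXY.

YXYXYYXY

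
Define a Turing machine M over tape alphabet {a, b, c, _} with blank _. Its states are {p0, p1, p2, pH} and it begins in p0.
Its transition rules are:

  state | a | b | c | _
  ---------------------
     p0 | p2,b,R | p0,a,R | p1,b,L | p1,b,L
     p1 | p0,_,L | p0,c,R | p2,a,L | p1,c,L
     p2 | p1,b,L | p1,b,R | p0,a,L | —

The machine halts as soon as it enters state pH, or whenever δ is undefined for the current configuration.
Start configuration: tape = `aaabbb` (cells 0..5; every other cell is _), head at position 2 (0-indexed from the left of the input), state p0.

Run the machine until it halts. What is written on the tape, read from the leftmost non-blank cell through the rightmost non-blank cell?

b_b_bbb

p0 | aa[a]bbb_   read a → write b, move R, go to p2
p2 | aab[b]bb_   read b → write b, move R, go to p1
p1 | aabb[b]b_   read b → write c, move R, go to p0
p0 | aabbc[b]_   read b → write a, move R, go to p0
p0 | aabbca[_]   read _ → write b, move L, go to p1
p1 | aabbc[a]b   read a → write _, move L, go to p0
p0 | aabb[c]_b   read c → write b, move L, go to p1
p1 | aab[b]b_b   read b → write c, move R, go to p0
p0 | aabc[b]_b   read b → write a, move R, go to p0
p0 | aabca[_]b   read _ → write b, move L, go to p1
p1 | aabc[a]bb   read a → write _, move L, go to p0
p0 | aab[c]_bb   read c → write b, move L, go to p1
p1 | aa[b]b_bb   read b → write c, move R, go to p0
p0 | aac[b]_bb   read b → write a, move R, go to p0
p0 | aaca[_]bb   read _ → write b, move L, go to p1
p1 | aac[a]bbb   read a → write _, move L, go to p0
p0 | aa[c]_bbb   read c → write b, move L, go to p1
p1 | a[a]b_bbb   read a → write _, move L, go to p0
p0 | [a]_b_bbb   read a → write b, move R, go to p2
p2 | b[_]b_bbb
The non-blank tape span at halt is b_b_bbb.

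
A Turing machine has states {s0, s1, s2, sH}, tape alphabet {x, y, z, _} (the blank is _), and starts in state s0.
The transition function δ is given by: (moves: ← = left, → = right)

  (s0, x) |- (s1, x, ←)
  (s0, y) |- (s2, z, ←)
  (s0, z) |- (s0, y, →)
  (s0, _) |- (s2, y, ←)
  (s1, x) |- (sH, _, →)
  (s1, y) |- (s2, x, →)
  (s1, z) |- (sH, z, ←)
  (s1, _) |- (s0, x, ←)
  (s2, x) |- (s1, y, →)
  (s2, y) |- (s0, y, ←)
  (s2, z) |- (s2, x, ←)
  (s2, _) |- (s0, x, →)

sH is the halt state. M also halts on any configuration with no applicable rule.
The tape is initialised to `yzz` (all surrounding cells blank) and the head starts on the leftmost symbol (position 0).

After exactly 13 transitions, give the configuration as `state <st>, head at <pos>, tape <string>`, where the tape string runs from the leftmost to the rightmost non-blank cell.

state s0, head at -3, tape xyxxyzyy

state=s0 head=0 tape=____[y]zz_   (s0,y)→(s2,z,←)
state=s2 head=-1 tape=___[_]zzz_   (s2,_)→(s0,x,→)
state=s0 head=0 tape=___x[z]zz_   (s0,z)→(s0,y,→)
state=s0 head=1 tape=___xy[z]z_   (s0,z)→(s0,y,→)
state=s0 head=2 tape=___xyy[z]_   (s0,z)→(s0,y,→)
state=s0 head=3 tape=___xyyy[_]   (s0,_)→(s2,y,←)
state=s2 head=2 tape=___xyy[y]y   (s2,y)→(s0,y,←)
state=s0 head=1 tape=___xy[y]yy   (s0,y)→(s2,z,←)
state=s2 head=0 tape=___x[y]zyy   (s2,y)→(s0,y,←)
state=s0 head=-1 tape=___[x]yzyy   (s0,x)→(s1,x,←)
state=s1 head=-2 tape=__[_]xyzyy   (s1,_)→(s0,x,←)
state=s0 head=-3 tape=_[_]xxyzyy   (s0,_)→(s2,y,←)
state=s2 head=-4 tape=[_]yxxyzyy   (s2,_)→(s0,x,→)
state=s0 head=-3 tape=x[y]xxyzyy
After 13 steps: state s0, head at -3, tape xyxxyzyy.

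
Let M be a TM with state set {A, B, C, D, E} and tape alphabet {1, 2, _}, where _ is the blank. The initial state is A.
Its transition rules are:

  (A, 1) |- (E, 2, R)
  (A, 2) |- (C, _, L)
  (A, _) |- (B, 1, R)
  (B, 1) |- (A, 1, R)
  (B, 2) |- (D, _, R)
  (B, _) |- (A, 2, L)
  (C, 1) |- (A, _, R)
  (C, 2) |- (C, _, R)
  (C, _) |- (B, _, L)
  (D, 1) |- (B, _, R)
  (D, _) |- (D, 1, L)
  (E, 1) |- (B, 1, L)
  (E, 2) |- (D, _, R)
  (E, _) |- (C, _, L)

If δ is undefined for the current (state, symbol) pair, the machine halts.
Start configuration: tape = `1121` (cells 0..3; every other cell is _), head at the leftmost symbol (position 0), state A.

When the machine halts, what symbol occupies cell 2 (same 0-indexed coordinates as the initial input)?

_

state=A head=0 tape=[1]121___   (A,1)→(E,2,R)
state=E head=1 tape=2[1]21___   (E,1)→(B,1,L)
state=B head=0 tape=[2]121___   (B,2)→(D,_,R)
state=D head=1 tape=_[1]21___   (D,1)→(B,_,R)
state=B head=2 tape=__[2]1___   (B,2)→(D,_,R)
state=D head=3 tape=___[1]___   (D,1)→(B,_,R)
state=B head=4 tape=____[_]__   (B,_)→(A,2,L)
state=A head=3 tape=___[_]2__   (A,_)→(B,1,R)
state=B head=4 tape=___1[2]__   (B,2)→(D,_,R)
state=D head=5 tape=___1_[_]_   (D,_)→(D,1,L)
state=D head=4 tape=___1[_]1_   (D,_)→(D,1,L)
state=D head=3 tape=___[1]11_   (D,1)→(B,_,R)
state=B head=4 tape=____[1]1_   (B,1)→(A,1,R)
state=A head=5 tape=____1[1]_   (A,1)→(E,2,R)
state=E head=6 tape=____12[_]   (E,_)→(C,_,L)
state=C head=5 tape=____1[2]_   (C,2)→(C,_,R)
state=C head=6 tape=____1_[_]   (C,_)→(B,_,L)
state=B head=5 tape=____1[_]_   (B,_)→(A,2,L)
state=A head=4 tape=____[1]2_   (A,1)→(E,2,R)
state=E head=5 tape=____2[2]_   (E,2)→(D,_,R)
state=D head=6 tape=____2_[_]   (D,_)→(D,1,L)
state=D head=5 tape=____2[_]1   (D,_)→(D,1,L)
state=D head=4 tape=____[2]11
Cell 2 holds _ when M halts.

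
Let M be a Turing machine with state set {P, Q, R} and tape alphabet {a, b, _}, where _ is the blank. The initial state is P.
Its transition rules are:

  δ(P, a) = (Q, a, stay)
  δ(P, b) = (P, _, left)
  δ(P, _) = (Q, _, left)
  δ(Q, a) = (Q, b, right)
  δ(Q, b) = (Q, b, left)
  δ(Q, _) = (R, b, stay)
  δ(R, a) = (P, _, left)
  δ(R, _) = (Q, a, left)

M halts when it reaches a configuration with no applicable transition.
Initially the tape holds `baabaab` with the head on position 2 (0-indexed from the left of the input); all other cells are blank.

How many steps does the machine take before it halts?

P | _ba[a]baab   read a → write a, move stay, go to Q
Q | _ba[a]baab   read a → write b, move right, go to Q
Q | _bab[b]aab   read b → write b, move left, go to Q
Q | _ba[b]baab   read b → write b, move left, go to Q
Q | _b[a]bbaab   read a → write b, move right, go to Q
Q | _bb[b]baab   read b → write b, move left, go to Q
Q | _b[b]bbaab   read b → write b, move left, go to Q
Q | _[b]bbbaab   read b → write b, move left, go to Q
Q | [_]bbbbaab   read _ → write b, move stay, go to R
R | [b]bbbbaab
M halts after 9 transitions.

9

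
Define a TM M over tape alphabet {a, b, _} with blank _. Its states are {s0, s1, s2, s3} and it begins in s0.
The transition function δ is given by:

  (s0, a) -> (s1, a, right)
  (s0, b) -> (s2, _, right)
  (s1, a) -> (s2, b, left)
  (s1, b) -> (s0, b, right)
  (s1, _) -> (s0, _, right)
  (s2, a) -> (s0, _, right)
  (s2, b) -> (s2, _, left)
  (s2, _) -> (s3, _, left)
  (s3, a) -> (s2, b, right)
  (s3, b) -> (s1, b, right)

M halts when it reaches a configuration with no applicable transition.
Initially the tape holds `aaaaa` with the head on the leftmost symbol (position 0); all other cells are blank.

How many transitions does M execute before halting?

s0 | [a]aaaa_   read a → write a, move right, go to s1
s1 | a[a]aaa_   read a → write b, move left, go to s2
s2 | [a]baaa_   read a → write _, move right, go to s0
s0 | _[b]aaa_   read b → write _, move right, go to s2
s2 | __[a]aa_   read a → write _, move right, go to s0
s0 | ___[a]a_   read a → write a, move right, go to s1
s1 | ___a[a]_   read a → write b, move left, go to s2
s2 | ___[a]b_   read a → write _, move right, go to s0
s0 | ____[b]_   read b → write _, move right, go to s2
s2 | _____[_]   read _ → write _, move left, go to s3
s3 | ____[_]_
M halts after 10 transitions.

10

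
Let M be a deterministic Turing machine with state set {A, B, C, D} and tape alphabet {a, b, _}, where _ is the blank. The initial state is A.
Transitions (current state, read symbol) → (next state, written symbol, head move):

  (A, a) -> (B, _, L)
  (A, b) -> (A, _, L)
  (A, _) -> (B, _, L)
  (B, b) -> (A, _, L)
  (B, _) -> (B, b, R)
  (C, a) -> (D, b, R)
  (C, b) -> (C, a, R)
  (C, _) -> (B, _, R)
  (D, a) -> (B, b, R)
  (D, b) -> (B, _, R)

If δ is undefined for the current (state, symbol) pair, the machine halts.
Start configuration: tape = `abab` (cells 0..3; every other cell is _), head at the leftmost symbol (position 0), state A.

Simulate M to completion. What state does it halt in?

state=A head=0 tape=___[a]bab   (A,a)→(B,_,L)
state=B head=-1 tape=__[_]_bab   (B,_)→(B,b,R)
state=B head=0 tape=__b[_]bab   (B,_)→(B,b,R)
state=B head=1 tape=__bb[b]ab   (B,b)→(A,_,L)
state=A head=0 tape=__b[b]_ab   (A,b)→(A,_,L)
state=A head=-1 tape=__[b]__ab   (A,b)→(A,_,L)
state=A head=-2 tape=_[_]___ab   (A,_)→(B,_,L)
state=B head=-3 tape=[_]____ab   (B,_)→(B,b,R)
state=B head=-2 tape=b[_]___ab   (B,_)→(B,b,R)
state=B head=-1 tape=bb[_]__ab   (B,_)→(B,b,R)
state=B head=0 tape=bbb[_]_ab   (B,_)→(B,b,R)
state=B head=1 tape=bbbb[_]ab   (B,_)→(B,b,R)
state=B head=2 tape=bbbbb[a]b
No transition is defined for (B, a); M halts in state B.

B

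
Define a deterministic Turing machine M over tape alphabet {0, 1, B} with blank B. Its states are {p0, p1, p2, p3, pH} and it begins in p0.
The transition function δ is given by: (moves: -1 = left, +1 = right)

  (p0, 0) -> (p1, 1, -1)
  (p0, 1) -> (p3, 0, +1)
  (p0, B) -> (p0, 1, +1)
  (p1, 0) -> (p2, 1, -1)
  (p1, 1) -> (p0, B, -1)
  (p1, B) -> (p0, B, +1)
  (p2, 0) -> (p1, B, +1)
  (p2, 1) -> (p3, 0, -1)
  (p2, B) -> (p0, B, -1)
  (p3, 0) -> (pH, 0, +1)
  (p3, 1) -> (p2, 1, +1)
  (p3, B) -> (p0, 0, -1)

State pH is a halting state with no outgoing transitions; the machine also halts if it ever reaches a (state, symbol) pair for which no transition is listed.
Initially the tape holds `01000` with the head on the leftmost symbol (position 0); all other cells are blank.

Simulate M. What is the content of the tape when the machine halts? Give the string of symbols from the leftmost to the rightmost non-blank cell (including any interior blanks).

state=p0 head=0 tape=BBB[0]1000   (p0,0)→(p1,1,-1)
state=p1 head=-1 tape=BB[B]11000   (p1,B)→(p0,B,+1)
state=p0 head=0 tape=BBB[1]1000   (p0,1)→(p3,0,+1)
state=p3 head=1 tape=BBB0[1]000   (p3,1)→(p2,1,+1)
state=p2 head=2 tape=BBB01[0]00   (p2,0)→(p1,B,+1)
state=p1 head=3 tape=BBB01B[0]0   (p1,0)→(p2,1,-1)
state=p2 head=2 tape=BBB01[B]10   (p2,B)→(p0,B,-1)
state=p0 head=1 tape=BBB0[1]B10   (p0,1)→(p3,0,+1)
state=p3 head=2 tape=BBB00[B]10   (p3,B)→(p0,0,-1)
state=p0 head=1 tape=BBB0[0]010   (p0,0)→(p1,1,-1)
state=p1 head=0 tape=BBB[0]1010   (p1,0)→(p2,1,-1)
state=p2 head=-1 tape=BB[B]11010   (p2,B)→(p0,B,-1)
state=p0 head=-2 tape=B[B]B11010   (p0,B)→(p0,1,+1)
state=p0 head=-1 tape=B1[B]11010   (p0,B)→(p0,1,+1)
state=p0 head=0 tape=B11[1]1010   (p0,1)→(p3,0,+1)
state=p3 head=1 tape=B110[1]010   (p3,1)→(p2,1,+1)
state=p2 head=2 tape=B1101[0]10   (p2,0)→(p1,B,+1)
state=p1 head=3 tape=B1101B[1]0   (p1,1)→(p0,B,-1)
state=p0 head=2 tape=B1101[B]B0   (p0,B)→(p0,1,+1)
state=p0 head=3 tape=B11011[B]0   (p0,B)→(p0,1,+1)
state=p0 head=4 tape=B110111[0]   (p0,0)→(p1,1,-1)
state=p1 head=3 tape=B11011[1]1   (p1,1)→(p0,B,-1)
state=p0 head=2 tape=B1101[1]B1   (p0,1)→(p3,0,+1)
state=p3 head=3 tape=B11010[B]1   (p3,B)→(p0,0,-1)
state=p0 head=2 tape=B1101[0]01   (p0,0)→(p1,1,-1)
state=p1 head=1 tape=B110[1]101   (p1,1)→(p0,B,-1)
state=p0 head=0 tape=B11[0]B101   (p0,0)→(p1,1,-1)
state=p1 head=-1 tape=B1[1]1B101   (p1,1)→(p0,B,-1)
state=p0 head=-2 tape=B[1]B1B101   (p0,1)→(p3,0,+1)
state=p3 head=-1 tape=B0[B]1B101   (p3,B)→(p0,0,-1)
state=p0 head=-2 tape=B[0]01B101   (p0,0)→(p1,1,-1)
state=p1 head=-3 tape=[B]101B101   (p1,B)→(p0,B,+1)
state=p0 head=-2 tape=B[1]01B101   (p0,1)→(p3,0,+1)
state=p3 head=-1 tape=B0[0]1B101   (p3,0)→(pH,0,+1)
state=pH head=0 tape=B00[1]B101
The non-blank tape span at halt is 001B101.

001B101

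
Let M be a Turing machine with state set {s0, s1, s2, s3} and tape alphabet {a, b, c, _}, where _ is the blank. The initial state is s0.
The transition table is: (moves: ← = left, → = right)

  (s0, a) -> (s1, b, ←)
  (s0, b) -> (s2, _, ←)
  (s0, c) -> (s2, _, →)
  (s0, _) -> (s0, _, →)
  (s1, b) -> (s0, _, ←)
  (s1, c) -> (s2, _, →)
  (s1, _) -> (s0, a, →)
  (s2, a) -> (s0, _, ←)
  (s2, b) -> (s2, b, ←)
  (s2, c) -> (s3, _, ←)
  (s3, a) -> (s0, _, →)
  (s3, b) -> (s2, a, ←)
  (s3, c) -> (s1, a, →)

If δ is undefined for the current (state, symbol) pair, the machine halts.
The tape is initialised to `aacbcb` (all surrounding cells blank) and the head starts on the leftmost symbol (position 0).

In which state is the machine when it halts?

state=s0 head=0 tape=__[a]acbcb   (s0,a)→(s1,b,←)
state=s1 head=-1 tape=_[_]bacbcb   (s1,_)→(s0,a,→)
state=s0 head=0 tape=_a[b]acbcb   (s0,b)→(s2,_,←)
state=s2 head=-1 tape=_[a]_acbcb   (s2,a)→(s0,_,←)
state=s0 head=-2 tape=[_]__acbcb   (s0,_)→(s0,_,→)
state=s0 head=-1 tape=_[_]_acbcb   (s0,_)→(s0,_,→)
state=s0 head=0 tape=__[_]acbcb   (s0,_)→(s0,_,→)
state=s0 head=1 tape=___[a]cbcb   (s0,a)→(s1,b,←)
state=s1 head=0 tape=__[_]bcbcb   (s1,_)→(s0,a,→)
state=s0 head=1 tape=__a[b]cbcb   (s0,b)→(s2,_,←)
state=s2 head=0 tape=__[a]_cbcb   (s2,a)→(s0,_,←)
state=s0 head=-1 tape=_[_]__cbcb   (s0,_)→(s0,_,→)
state=s0 head=0 tape=__[_]_cbcb   (s0,_)→(s0,_,→)
state=s0 head=1 tape=___[_]cbcb   (s0,_)→(s0,_,→)
state=s0 head=2 tape=____[c]bcb   (s0,c)→(s2,_,→)
state=s2 head=3 tape=_____[b]cb   (s2,b)→(s2,b,←)
state=s2 head=2 tape=____[_]bcb
No transition is defined for (s2, _); M halts in state s2.

s2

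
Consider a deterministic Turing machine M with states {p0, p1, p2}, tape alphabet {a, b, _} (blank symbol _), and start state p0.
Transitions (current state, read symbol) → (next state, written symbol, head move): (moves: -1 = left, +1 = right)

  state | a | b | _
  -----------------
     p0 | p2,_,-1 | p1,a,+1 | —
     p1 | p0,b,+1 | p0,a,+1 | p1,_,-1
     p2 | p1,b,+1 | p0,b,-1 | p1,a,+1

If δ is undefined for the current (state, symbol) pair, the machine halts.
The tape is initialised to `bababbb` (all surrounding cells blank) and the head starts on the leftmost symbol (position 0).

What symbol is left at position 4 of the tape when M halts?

a

state=p0 head=0 tape=[b]ababbb_   (p0,b)→(p1,a,+1)
state=p1 head=1 tape=a[a]babbb_   (p1,a)→(p0,b,+1)
state=p0 head=2 tape=ab[b]abbb_   (p0,b)→(p1,a,+1)
state=p1 head=3 tape=aba[a]bbb_   (p1,a)→(p0,b,+1)
state=p0 head=4 tape=abab[b]bb_   (p0,b)→(p1,a,+1)
state=p1 head=5 tape=ababa[b]b_   (p1,b)→(p0,a,+1)
state=p0 head=6 tape=ababaa[b]_   (p0,b)→(p1,a,+1)
state=p1 head=7 tape=ababaaa[_]   (p1,_)→(p1,_,-1)
state=p1 head=6 tape=ababaa[a]_   (p1,a)→(p0,b,+1)
state=p0 head=7 tape=ababaab[_]
Cell 4 holds a when M halts.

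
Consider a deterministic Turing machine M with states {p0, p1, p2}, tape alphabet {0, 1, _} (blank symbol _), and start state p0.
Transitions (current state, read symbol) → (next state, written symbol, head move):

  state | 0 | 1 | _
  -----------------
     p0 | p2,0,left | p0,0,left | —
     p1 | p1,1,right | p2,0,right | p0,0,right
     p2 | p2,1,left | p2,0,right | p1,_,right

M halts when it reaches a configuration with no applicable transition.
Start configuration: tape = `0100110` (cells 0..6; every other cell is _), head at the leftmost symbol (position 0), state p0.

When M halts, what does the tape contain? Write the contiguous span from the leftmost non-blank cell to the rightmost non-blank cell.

state=p0 head=0 tape=_[0]100110___   (p0,0)→(p2,0,left)
state=p2 head=-1 tape=[_]0100110___   (p2,_)→(p1,_,right)
state=p1 head=0 tape=_[0]100110___   (p1,0)→(p1,1,right)
state=p1 head=1 tape=_1[1]00110___   (p1,1)→(p2,0,right)
state=p2 head=2 tape=_10[0]0110___   (p2,0)→(p2,1,left)
state=p2 head=1 tape=_1[0]10110___   (p2,0)→(p2,1,left)
state=p2 head=0 tape=_[1]110110___   (p2,1)→(p2,0,right)
state=p2 head=1 tape=_0[1]10110___   (p2,1)→(p2,0,right)
state=p2 head=2 tape=_00[1]0110___   (p2,1)→(p2,0,right)
state=p2 head=3 tape=_000[0]110___   (p2,0)→(p2,1,left)
state=p2 head=2 tape=_00[0]1110___   (p2,0)→(p2,1,left)
state=p2 head=1 tape=_0[0]11110___   (p2,0)→(p2,1,left)
state=p2 head=0 tape=_[0]111110___   (p2,0)→(p2,1,left)
state=p2 head=-1 tape=[_]1111110___   (p2,_)→(p1,_,right)
state=p1 head=0 tape=_[1]111110___   (p1,1)→(p2,0,right)
state=p2 head=1 tape=_0[1]11110___   (p2,1)→(p2,0,right)
state=p2 head=2 tape=_00[1]1110___   (p2,1)→(p2,0,right)
state=p2 head=3 tape=_000[1]110___   (p2,1)→(p2,0,right)
state=p2 head=4 tape=_0000[1]10___   (p2,1)→(p2,0,right)
state=p2 head=5 tape=_00000[1]0___   (p2,1)→(p2,0,right)
state=p2 head=6 tape=_000000[0]___   (p2,0)→(p2,1,left)
state=p2 head=5 tape=_00000[0]1___   (p2,0)→(p2,1,left)
state=p2 head=4 tape=_0000[0]11___   (p2,0)→(p2,1,left)
state=p2 head=3 tape=_000[0]111___   (p2,0)→(p2,1,left)
state=p2 head=2 tape=_00[0]1111___   (p2,0)→(p2,1,left)
state=p2 head=1 tape=_0[0]11111___   (p2,0)→(p2,1,left)
state=p2 head=0 tape=_[0]111111___   (p2,0)→(p2,1,left)
state=p2 head=-1 tape=[_]1111111___   (p2,_)→(p1,_,right)
state=p1 head=0 tape=_[1]111111___   (p1,1)→(p2,0,right)
state=p2 head=1 tape=_0[1]11111___   (p2,1)→(p2,0,right)
state=p2 head=2 tape=_00[1]1111___   (p2,1)→(p2,0,right)
state=p2 head=3 tape=_000[1]111___   (p2,1)→(p2,0,right)
state=p2 head=4 tape=_0000[1]11___   (p2,1)→(p2,0,right)
state=p2 head=5 tape=_00000[1]1___   (p2,1)→(p2,0,right)
state=p2 head=6 tape=_000000[1]___   (p2,1)→(p2,0,right)
state=p2 head=7 tape=_0000000[_]__   (p2,_)→(p1,_,right)
state=p1 head=8 tape=_0000000_[_]_   (p1,_)→(p0,0,right)
state=p0 head=9 tape=_0000000_0[_]
The non-blank tape span at halt is 0000000_0.

0000000_0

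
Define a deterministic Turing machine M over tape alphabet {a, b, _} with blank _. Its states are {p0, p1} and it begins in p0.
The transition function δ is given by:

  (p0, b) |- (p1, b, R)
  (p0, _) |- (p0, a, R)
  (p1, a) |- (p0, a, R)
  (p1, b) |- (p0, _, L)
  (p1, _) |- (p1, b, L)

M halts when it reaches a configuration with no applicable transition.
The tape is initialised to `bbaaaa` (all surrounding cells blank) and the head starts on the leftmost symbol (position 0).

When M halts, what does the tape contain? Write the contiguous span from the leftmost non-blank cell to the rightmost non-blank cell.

aabaaaa

p0 | _[b]baaaa   read b → write b, move R, go to p1
p1 | _b[b]aaaa   read b → write _, move L, go to p0
p0 | _[b]_aaaa   read b → write b, move R, go to p1
p1 | _b[_]aaaa   read _ → write b, move L, go to p1
p1 | _[b]baaaa   read b → write _, move L, go to p0
p0 | [_]_baaaa   read _ → write a, move R, go to p0
p0 | a[_]baaaa   read _ → write a, move R, go to p0
p0 | aa[b]aaaa   read b → write b, move R, go to p1
p1 | aab[a]aaa   read a → write a, move R, go to p0
p0 | aaba[a]aa
The non-blank tape span at halt is aabaaaa.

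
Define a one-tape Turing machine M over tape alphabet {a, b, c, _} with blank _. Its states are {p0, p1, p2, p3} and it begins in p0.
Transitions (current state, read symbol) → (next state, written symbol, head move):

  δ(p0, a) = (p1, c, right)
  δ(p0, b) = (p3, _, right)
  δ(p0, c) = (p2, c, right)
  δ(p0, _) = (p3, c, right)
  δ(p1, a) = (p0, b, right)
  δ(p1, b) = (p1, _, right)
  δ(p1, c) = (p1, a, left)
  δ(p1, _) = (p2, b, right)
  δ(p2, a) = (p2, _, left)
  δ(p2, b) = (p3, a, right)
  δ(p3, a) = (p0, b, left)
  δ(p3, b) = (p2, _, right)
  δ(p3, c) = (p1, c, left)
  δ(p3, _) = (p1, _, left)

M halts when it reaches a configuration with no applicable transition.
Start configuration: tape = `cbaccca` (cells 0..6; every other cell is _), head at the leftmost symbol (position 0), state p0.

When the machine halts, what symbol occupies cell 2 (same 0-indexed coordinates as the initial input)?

p0 | [c]baccca   read c → write c, move right, go to p2
p2 | c[b]accca   read b → write a, move right, go to p3
p3 | ca[a]ccca   read a → write b, move left, go to p0
p0 | c[a]bccca   read a → write c, move right, go to p1
p1 | cc[b]ccca   read b → write _, move right, go to p1
p1 | cc_[c]cca   read c → write a, move left, go to p1
p1 | cc[_]acca   read _ → write b, move right, go to p2
p2 | ccb[a]cca   read a → write _, move left, go to p2
p2 | cc[b]_cca   read b → write a, move right, go to p3
p3 | cca[_]cca   read _ → write _, move left, go to p1
p1 | cc[a]_cca   read a → write b, move right, go to p0
p0 | ccb[_]cca   read _ → write c, move right, go to p3
p3 | ccbc[c]ca   read c → write c, move left, go to p1
p1 | ccb[c]cca   read c → write a, move left, go to p1
p1 | cc[b]acca   read b → write _, move right, go to p1
p1 | cc_[a]cca   read a → write b, move right, go to p0
p0 | cc_b[c]ca   read c → write c, move right, go to p2
p2 | cc_bc[c]a
Cell 2 holds _ when M halts.

_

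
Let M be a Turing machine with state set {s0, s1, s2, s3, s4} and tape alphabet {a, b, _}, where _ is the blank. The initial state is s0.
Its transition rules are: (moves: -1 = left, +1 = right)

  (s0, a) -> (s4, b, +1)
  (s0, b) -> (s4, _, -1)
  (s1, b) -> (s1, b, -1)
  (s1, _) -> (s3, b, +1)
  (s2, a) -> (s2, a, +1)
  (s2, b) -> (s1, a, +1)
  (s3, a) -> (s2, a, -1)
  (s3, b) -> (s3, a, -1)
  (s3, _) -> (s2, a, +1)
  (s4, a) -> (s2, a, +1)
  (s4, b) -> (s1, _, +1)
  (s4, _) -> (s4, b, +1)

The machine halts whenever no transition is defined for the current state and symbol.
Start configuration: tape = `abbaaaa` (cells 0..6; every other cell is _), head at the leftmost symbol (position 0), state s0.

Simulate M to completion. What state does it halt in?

s0 | _[a]bbaaaa_   read a → write b, move +1, go to s4
s4 | _b[b]baaaa_   read b → write _, move +1, go to s1
s1 | _b_[b]aaaa_   read b → write b, move -1, go to s1
s1 | _b[_]baaaa_   read _ → write b, move +1, go to s3
s3 | _bb[b]aaaa_   read b → write a, move -1, go to s3
s3 | _b[b]aaaaa_   read b → write a, move -1, go to s3
s3 | _[b]aaaaaa_   read b → write a, move -1, go to s3
s3 | [_]aaaaaaa_   read _ → write a, move +1, go to s2
s2 | a[a]aaaaaa_   read a → write a, move +1, go to s2
s2 | aa[a]aaaaa_   read a → write a, move +1, go to s2
s2 | aaa[a]aaaa_   read a → write a, move +1, go to s2
s2 | aaaa[a]aaa_   read a → write a, move +1, go to s2
s2 | aaaaa[a]aa_   read a → write a, move +1, go to s2
s2 | aaaaaa[a]a_   read a → write a, move +1, go to s2
s2 | aaaaaaa[a]_   read a → write a, move +1, go to s2
s2 | aaaaaaaa[_]
No transition is defined for (s2, _); M halts in state s2.

s2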